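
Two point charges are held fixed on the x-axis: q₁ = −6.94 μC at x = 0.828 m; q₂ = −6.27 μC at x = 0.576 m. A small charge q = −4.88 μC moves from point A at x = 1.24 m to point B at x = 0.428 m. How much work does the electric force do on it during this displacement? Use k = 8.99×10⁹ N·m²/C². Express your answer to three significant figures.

-1.47 J

The work done by the electric force is W_field = −ΔU = −q(V_B − V_A) = q(V_A − V_B).
At A: distances to the source charges are 0.412 m, 0.664 m; V_A = Σ kqᵢ/rᵢ = -2.36×10⁵ V.
At B: distances to the source charges are 0.400 m, 0.148 m; V_B = Σ kqᵢ/rᵢ = -5.37×10⁵ V.
ΔV = V_B − V_A = -3.01×10⁵ V.
W_field = −qΔV = −(-4.88×10⁻⁶ C)(-3.01×10⁵ V) = -1.47 J.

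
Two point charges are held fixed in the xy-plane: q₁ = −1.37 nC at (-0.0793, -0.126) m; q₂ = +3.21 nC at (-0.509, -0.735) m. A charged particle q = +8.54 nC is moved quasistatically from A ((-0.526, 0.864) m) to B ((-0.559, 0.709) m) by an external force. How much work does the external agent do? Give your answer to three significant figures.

For quasistatic motion the external work equals the change in potential energy: W_ext = qΔV = q(V_B − V_A).
At A: distances to the source charges are 1.09 m, 1.60 m; V_A = Σ kqᵢ/rᵢ = 6.71 V.
At B: distances to the source charges are 0.963 m, 1.44 m; V_B = Σ kqᵢ/rᵢ = 7.18 V.
ΔV = V_B − V_A = 0.476 V.
W_ext = qΔV = (8.54×10⁻⁹ C)(0.476 V) = 4.07×10⁻⁹ J.

4.07×10⁻⁹ J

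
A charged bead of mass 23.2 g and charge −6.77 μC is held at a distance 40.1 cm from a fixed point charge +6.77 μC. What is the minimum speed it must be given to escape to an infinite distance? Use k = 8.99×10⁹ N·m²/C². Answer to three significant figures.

9.41 m/s

To just escape, total mechanical energy must reach zero at infinity: ½mv²_min + U = 0, so ½mv²_min = −U = |kQq|/r.
|U| = |kQq|/r = (8.99×10⁹ N·m²/C²)(6.77×10⁻⁶)(6.77×10⁻⁶)/(0.401) = 1.03 J.
v_min = √(2|U|/m) = √(2·1.03/0.0232) = 9.41 m/s.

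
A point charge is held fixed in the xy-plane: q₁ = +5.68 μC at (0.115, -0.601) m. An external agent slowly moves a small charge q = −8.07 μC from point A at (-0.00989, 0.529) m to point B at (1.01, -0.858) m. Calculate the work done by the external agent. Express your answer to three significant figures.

For quasistatic motion the external work equals the change in potential energy: W_ext = qΔV = q(V_B − V_A).
At A: distance to the source charge is 1.14 m; V_A = kq₁/r = 4.49×10⁴ V.
At B: distance to the source charge is 0.931 m; V_B = kq₁/r = 5.48×10⁴ V.
ΔV = V_B − V_A = 9920 V.
W_ext = qΔV = (-8.07×10⁻⁶ C)(9920 V) = -0.0801 J.

-0.0801 J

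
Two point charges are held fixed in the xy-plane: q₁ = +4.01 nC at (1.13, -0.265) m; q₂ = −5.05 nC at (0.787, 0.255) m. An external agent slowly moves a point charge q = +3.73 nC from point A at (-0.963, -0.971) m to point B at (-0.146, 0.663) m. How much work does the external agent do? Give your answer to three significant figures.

-6.27×10⁻⁸ J

For quasistatic motion the external work equals the change in potential energy: W_ext = qΔV = q(V_B − V_A).
At A: distances to the source charges are 2.21 m, 2.14 m; V_A = Σ kqᵢ/rᵢ = -4.93 V.
At B: distances to the source charges are 1.58 m, 1.02 m; V_B = Σ kqᵢ/rᵢ = -21.7 V.
ΔV = V_B − V_A = -16.8 V.
W_ext = qΔV = (3.73×10⁻⁹ C)(-16.8 V) = -6.27×10⁻⁸ J.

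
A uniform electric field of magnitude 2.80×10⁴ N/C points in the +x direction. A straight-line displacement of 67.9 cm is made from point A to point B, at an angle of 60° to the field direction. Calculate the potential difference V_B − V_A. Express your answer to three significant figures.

Only the component of displacement along E changes the potential: ΔV = −E·d·cosθ.
ΔV = −(2.80×10⁴ V/m)(0.679 m)cos60° = -9510 V.

-9510 V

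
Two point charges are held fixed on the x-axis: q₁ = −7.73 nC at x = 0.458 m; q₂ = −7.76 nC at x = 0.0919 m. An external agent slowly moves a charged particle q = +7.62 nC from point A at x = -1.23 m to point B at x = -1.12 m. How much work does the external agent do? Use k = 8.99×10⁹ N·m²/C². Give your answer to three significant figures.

-5.84×10⁻⁸ J

For quasistatic motion the external work equals the change in potential energy: W_ext = qΔV = q(V_B − V_A).
At A: distances to the source charges are 1.69 m, 1.32 m; V_A = Σ kqᵢ/rᵢ = -93.9 V.
At B: distances to the source charges are 1.58 m, 1.21 m; V_B = Σ kqᵢ/rᵢ = -102 V.
ΔV = V_B − V_A = -7.66 V.
W_ext = qΔV = (7.62×10⁻⁹ C)(-7.66 V) = -5.84×10⁻⁸ J.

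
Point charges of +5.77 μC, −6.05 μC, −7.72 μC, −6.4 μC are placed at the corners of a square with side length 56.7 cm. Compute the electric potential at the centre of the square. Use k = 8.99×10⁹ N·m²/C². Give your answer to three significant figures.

The total potential is the scalar sum of each charge's contribution, V = Σ kqᵢ/rᵢ.
The distance from each corner to the centre is a√2/2 = 0.401 m.
V = k[(5.77×10⁻⁶)/(0.401) + (-6.05×10⁻⁶)/(0.401) + (-7.72×10⁻⁶)/(0.401) + (-6.40×10⁻⁶)/(0.401)] = -3.23×10⁵ V.

-3.23×10⁵ V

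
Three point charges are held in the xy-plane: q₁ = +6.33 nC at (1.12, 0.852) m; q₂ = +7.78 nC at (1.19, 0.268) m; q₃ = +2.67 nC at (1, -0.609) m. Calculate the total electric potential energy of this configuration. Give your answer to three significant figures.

The assembly work is the sum of pairwise potential energies, U = Σ_{i<j} kqᵢqⱼ/rᵢⱼ.
Pair separations: r₁₂ = 0.588 m, r₁₃ = 1.47 m, r₂₃ = 0.897 m.
U = (7.53×10⁻⁷) + (1.04×10⁻⁷) + (2.08×10⁻⁷) = 1.06×10⁻⁶ J.

1.06×10⁻⁶ J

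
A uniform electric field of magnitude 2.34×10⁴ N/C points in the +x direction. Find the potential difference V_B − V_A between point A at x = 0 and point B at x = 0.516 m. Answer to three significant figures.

In a uniform field, potential decreases in the direction of E: V_B − V_A = −E·Δx.
V_B − V_A = −(2.34×10⁴ V/m)(0.516 m) = -1.21×10⁴ V.

-1.21×10⁴ V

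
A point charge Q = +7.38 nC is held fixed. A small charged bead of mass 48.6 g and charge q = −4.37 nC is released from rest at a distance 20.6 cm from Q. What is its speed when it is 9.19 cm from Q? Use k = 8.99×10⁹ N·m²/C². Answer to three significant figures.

Only the electrostatic force acts, so mechanical energy is conserved: ½mv² = U₁ − U₂ = kQq(1/r₁ − 1/r₂).
U₁ − U₂ = (8.99×10⁹ N·m²/C²)(7.38×10⁻⁹ C)(-4.37×10⁻⁹ C)(1/0.206 − 1/0.0919) = 1.75×10⁻⁶ J.
v = √(2·1.75×10⁻⁶/0.0486) = 8.48×10⁻³ m/s.

8.48×10⁻³ m/s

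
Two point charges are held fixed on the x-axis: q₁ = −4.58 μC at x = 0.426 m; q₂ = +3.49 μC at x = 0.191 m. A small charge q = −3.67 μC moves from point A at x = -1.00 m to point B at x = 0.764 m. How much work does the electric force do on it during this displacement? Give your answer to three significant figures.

The work done by the electric force is W_field = −ΔU = −q(V_B − V_A) = q(V_A − V_B).
At A: distances to the source charges are 1.43 m, 1.19 m; V_A = Σ kqᵢ/rᵢ = -2530 V.
At B: distances to the source charges are 0.338 m, 0.573 m; V_B = Σ kqᵢ/rᵢ = -6.71×10⁴ V.
ΔV = V_B − V_A = -6.45×10⁴ V.
W_field = −qΔV = −(-3.67×10⁻⁶ C)(-6.45×10⁴ V) = -0.237 J.

-0.237 J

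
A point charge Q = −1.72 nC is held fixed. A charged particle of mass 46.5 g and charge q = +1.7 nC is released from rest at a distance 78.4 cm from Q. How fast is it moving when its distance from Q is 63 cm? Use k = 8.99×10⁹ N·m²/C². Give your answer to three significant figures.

Only the electrostatic force acts, so mechanical energy is conserved: ½mv² = U₁ − U₂ = kQq(1/r₁ − 1/r₂).
U₁ − U₂ = (8.99×10⁹ N·m²/C²)(-1.72×10⁻⁹ C)(1.70×10⁻⁹ C)(1/0.784 − 1/0.630) = 8.20×10⁻⁹ J.
v = √(2·8.20×10⁻⁹/0.0465) = 5.94×10⁻⁴ m/s.

5.94×10⁻⁴ m/s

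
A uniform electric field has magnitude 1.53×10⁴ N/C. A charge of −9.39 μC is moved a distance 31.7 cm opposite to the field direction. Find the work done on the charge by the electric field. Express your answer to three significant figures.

0.0455 J

The potential change for a displacement 31.7 cm opposite to the field direction is ΔV = +Ed = 4850 V.
W_field = −qΔV = 0.0455 J.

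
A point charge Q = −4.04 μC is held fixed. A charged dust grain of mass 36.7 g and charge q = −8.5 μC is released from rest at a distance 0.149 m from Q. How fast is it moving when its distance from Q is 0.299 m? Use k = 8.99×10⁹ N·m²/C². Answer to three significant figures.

7.53 m/s

Only the electrostatic force acts, so mechanical energy is conserved: ½mv² = U₁ − U₂ = kQq(1/r₁ − 1/r₂).
U₁ − U₂ = (8.99×10⁹ N·m²/C²)(-4.04×10⁻⁶ C)(-8.50×10⁻⁶ C)(1/0.149 − 1/0.299) = 1.04 J.
v = √(2·1.04/0.0367) = 7.53 m/s.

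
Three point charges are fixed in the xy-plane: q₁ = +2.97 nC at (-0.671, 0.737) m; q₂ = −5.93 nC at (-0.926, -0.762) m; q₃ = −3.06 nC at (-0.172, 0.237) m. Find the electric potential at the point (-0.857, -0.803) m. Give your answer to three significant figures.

The total potential is the scalar sum of each charge's contribution, V = Σ kqᵢ/rᵢ.
Distances from the field point to each charge: r₁ = 1.55 m, r₂ = 0.0803 m, r₃ = 1.25 m.
V = k[(2.97×10⁻⁹)/(1.55) + (-5.93×10⁻⁹)/(0.0803) + (-3.06×10⁻⁹)/(1.25)] = -669 V.

-669 V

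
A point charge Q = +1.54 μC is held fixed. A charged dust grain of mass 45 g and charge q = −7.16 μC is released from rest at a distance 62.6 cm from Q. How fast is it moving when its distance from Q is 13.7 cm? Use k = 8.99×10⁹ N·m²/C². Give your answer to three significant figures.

5.01 m/s

Only the electrostatic force acts, so mechanical energy is conserved: ½mv² = U₁ − U₂ = kQq(1/r₁ − 1/r₂).
U₁ − U₂ = (8.99×10⁹ N·m²/C²)(1.54×10⁻⁶ C)(-7.16×10⁻⁶ C)(1/0.626 − 1/0.137) = 0.565 J.
v = √(2·0.565/0.0450) = 5.01 m/s.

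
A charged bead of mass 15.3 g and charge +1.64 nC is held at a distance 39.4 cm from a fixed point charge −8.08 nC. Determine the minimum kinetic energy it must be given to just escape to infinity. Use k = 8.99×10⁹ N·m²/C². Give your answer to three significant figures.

3.02×10⁻⁷ J

To just escape, total mechanical energy must reach zero at infinity: ½mv²_min + U = 0, so ½mv²_min = −U = |kQq|/r.
|U| = |kQq|/r = (8.99×10⁹ N·m²/C²)(8.08×10⁻⁹)(1.64×10⁻⁹)/(0.394) = 3.02×10⁻⁷ J.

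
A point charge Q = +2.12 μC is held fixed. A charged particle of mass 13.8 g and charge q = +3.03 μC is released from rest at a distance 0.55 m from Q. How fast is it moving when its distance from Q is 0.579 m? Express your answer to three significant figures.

Only the electrostatic force acts, so mechanical energy is conserved: ½mv² = U₁ − U₂ = kQq(1/r₁ − 1/r₂).
U₁ − U₂ = (8.99×10⁹ N·m²/C²)(2.12×10⁻⁶ C)(3.03×10⁻⁶ C)(1/0.550 − 1/0.579) = 5.26×10⁻³ J.
v = √(2·5.26×10⁻³/0.0138) = 0.873 m/s.

0.873 m/s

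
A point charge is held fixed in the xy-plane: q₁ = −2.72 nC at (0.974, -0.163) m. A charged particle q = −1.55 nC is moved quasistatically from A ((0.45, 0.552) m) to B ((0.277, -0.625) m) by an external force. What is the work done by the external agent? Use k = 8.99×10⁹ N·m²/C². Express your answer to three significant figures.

For quasistatic motion the external work equals the change in potential energy: W_ext = qΔV = q(V_B − V_A).
At A: distance to the source charge is 0.886 m; V_A = kq₁/r = -27.6 V.
At B: distance to the source charge is 0.836 m; V_B = kq₁/r = -29.2 V.
ΔV = V_B − V_A = -1.66 V.
W_ext = qΔV = (-1.55×10⁻⁹ C)(-1.66 V) = 2.57×10⁻⁹ J.

2.57×10⁻⁹ J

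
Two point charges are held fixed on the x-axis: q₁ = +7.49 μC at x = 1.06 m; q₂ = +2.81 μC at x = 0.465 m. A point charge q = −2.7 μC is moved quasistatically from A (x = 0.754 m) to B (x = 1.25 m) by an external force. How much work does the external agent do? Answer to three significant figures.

For quasistatic motion the external work equals the change in potential energy: W_ext = qΔV = q(V_B − V_A).
At A: distances to the source charges are 0.306 m, 0.289 m; V_A = Σ kqᵢ/rᵢ = 3.07×10⁵ V.
At B: distances to the source charges are 0.190 m, 0.785 m; V_B = Σ kqᵢ/rᵢ = 3.87×10⁵ V.
ΔV = V_B − V_A = 7.91×10⁴ V.
W_ext = qΔV = (-2.70×10⁻⁶ C)(7.91×10⁴ V) = -0.214 J.

-0.214 J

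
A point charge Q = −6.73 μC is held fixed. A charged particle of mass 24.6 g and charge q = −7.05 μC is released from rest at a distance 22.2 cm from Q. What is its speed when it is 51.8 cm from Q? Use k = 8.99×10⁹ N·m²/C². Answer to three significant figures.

9.45 m/s

Only the electrostatic force acts, so mechanical energy is conserved: ½mv² = U₁ − U₂ = kQq(1/r₁ − 1/r₂).
U₁ − U₂ = (8.99×10⁹ N·m²/C²)(-6.73×10⁻⁶ C)(-7.05×10⁻⁶ C)(1/0.222 − 1/0.518) = 1.10 J.
v = √(2·1.10/0.0246) = 9.45 m/s.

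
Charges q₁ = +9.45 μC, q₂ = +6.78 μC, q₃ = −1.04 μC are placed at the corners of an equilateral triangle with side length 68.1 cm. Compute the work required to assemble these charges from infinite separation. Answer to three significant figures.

0.623 J

The work to assemble the configuration equals its total potential energy, U = Σ kqᵢqⱼ/rᵢⱼ over all pairs.
All three pair separations equal the side length, 0.681 m.
U = (0.846) + (-0.130) + (-0.0931) = 0.623 J.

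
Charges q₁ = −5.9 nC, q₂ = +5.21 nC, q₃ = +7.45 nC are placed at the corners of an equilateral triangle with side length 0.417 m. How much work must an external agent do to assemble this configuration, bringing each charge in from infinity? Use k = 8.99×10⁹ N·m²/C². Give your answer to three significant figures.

The assembly work is the sum of pairwise potential energies, U = Σ_{i<j} kqᵢqⱼ/rᵢⱼ.
All three pair separations equal the side length, 0.417 m.
U = (-6.63×10⁻⁷) + (-9.48×10⁻⁷) + (8.37×10⁻⁷) = -7.74×10⁻⁷ J.

-7.74×10⁻⁷ J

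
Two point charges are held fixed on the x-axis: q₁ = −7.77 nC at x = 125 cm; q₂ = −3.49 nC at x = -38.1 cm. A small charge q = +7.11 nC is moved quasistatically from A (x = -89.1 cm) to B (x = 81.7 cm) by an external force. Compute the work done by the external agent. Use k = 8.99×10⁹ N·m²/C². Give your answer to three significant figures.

-6.64×10⁻⁷ J

For quasistatic motion the external work equals the change in potential energy: W_ext = qΔV = q(V_B − V_A).
At A: distances to the source charges are 2.14 m, 0.510 m; V_A = Σ kqᵢ/rᵢ = -94.1 V.
At B: distances to the source charges are 0.433 m, 1.20 m; V_B = Σ kqᵢ/rᵢ = -188 V.
ΔV = V_B − V_A = -93.4 V.
W_ext = qΔV = (7.11×10⁻⁹ C)(-93.4 V) = -6.64×10⁻⁷ J.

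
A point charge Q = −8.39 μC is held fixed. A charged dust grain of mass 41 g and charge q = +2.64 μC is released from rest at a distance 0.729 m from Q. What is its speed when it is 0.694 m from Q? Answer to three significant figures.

0.820 m/s

Only the electrostatic force acts, so mechanical energy is conserved: ½mv² = U₁ − U₂ = kQq(1/r₁ − 1/r₂).
U₁ − U₂ = (8.99×10⁹ N·m²/C²)(-8.39×10⁻⁶ C)(2.64×10⁻⁶ C)(1/0.729 − 1/0.694) = 0.0138 J.
v = √(2·0.0138/0.0410) = 0.820 m/s.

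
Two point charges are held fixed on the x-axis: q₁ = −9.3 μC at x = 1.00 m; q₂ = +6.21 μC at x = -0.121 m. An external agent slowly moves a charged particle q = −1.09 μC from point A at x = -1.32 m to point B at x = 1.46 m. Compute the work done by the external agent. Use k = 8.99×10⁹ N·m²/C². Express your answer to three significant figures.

0.171 J

For quasistatic motion the external work equals the change in potential energy: W_ext = qΔV = q(V_B − V_A).
At A: distances to the source charges are 2.32 m, 1.20 m; V_A = Σ kqᵢ/rᵢ = 1.05×10⁴ V.
At B: distances to the source charges are 0.460 m, 1.58 m; V_B = Σ kqᵢ/rᵢ = -1.46×10⁵ V.
ΔV = V_B − V_A = -1.57×10⁵ V.
W_ext = qΔV = (-1.09×10⁻⁶ C)(-1.57×10⁵ V) = 0.171 J.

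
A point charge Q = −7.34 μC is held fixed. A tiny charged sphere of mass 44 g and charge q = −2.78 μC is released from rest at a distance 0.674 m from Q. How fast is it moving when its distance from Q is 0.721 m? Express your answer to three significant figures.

Only the electrostatic force acts, so mechanical energy is conserved: ½mv² = U₁ − U₂ = kQq(1/r₁ − 1/r₂).
U₁ − U₂ = (8.99×10⁹ N·m²/C²)(-7.34×10⁻⁶ C)(-2.78×10⁻⁶ C)(1/0.674 − 1/0.721) = 0.0177 J.
v = √(2·0.0177/0.0440) = 0.898 m/s.

0.898 m/s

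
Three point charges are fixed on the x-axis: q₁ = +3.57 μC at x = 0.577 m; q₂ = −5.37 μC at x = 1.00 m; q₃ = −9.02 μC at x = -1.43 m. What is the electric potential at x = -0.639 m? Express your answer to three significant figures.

-1.06×10⁵ V

Electric potential is a scalar, so the contributions from each charge add algebraically: V = Σ kqᵢ/rᵢ.
Distances from the field point to each charge: r₁ = 1.22 m, r₂ = 1.64 m, r₃ = 0.791 m.
V = k[(3.57×10⁻⁶)/(1.22) + (-5.37×10⁻⁶)/(1.64) + (-9.02×10⁻⁶)/(0.791)] = -1.06×10⁵ V.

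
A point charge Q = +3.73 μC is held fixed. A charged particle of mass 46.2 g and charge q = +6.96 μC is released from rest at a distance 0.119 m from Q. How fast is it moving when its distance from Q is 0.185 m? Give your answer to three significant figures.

5.50 m/s

Only the electrostatic force acts, so mechanical energy is conserved: ½mv² = U₁ − U₂ = kQq(1/r₁ − 1/r₂).
U₁ − U₂ = (8.99×10⁹ N·m²/C²)(3.73×10⁻⁶ C)(6.96×10⁻⁶ C)(1/0.119 − 1/0.185) = 0.700 J.
v = √(2·0.700/0.0462) = 5.50 m/s.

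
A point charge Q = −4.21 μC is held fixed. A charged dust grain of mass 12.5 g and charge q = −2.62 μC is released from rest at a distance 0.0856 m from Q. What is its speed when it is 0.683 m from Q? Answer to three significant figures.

12.7 m/s

Only the electrostatic force acts, so mechanical energy is conserved: ½mv² = U₁ − U₂ = kQq(1/r₁ − 1/r₂).
U₁ − U₂ = (8.99×10⁹ N·m²/C²)(-4.21×10⁻⁶ C)(-2.62×10⁻⁶ C)(1/0.0856 − 1/0.683) = 1.01 J.
v = √(2·1.01/0.0125) = 12.7 m/s.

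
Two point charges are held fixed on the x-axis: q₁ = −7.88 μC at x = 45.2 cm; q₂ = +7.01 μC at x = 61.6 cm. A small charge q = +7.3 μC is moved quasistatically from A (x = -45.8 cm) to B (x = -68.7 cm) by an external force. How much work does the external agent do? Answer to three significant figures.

0.0390 J

For quasistatic motion the external work equals the change in potential energy: W_ext = qΔV = q(V_B − V_A).
At A: distances to the source charges are 0.910 m, 1.07 m; V_A = Σ kqᵢ/rᵢ = -1.92×10⁴ V.
At B: distances to the source charges are 1.14 m, 1.30 m; V_B = Σ kqᵢ/rᵢ = -1.38×10⁴ V.
ΔV = V_B − V_A = 5340 V.
W_ext = qΔV = (7.30×10⁻⁶ C)(5340 V) = 0.0390 J.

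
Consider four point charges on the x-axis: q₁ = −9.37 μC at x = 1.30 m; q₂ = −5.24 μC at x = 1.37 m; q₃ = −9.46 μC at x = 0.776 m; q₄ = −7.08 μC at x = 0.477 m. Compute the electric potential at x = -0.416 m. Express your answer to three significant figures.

The total potential is the scalar sum of each charge's contribution, V = Σ kqᵢ/rᵢ.
Distances from the field point to each charge: r₁ = 1.72 m, r₂ = 1.79 m, r₃ = 1.19 m, r₄ = 0.893 m.
V = k[(-9.37×10⁻⁶)/(1.72) + (-5.24×10⁻⁶)/(1.79) + (-9.46×10⁻⁶)/(1.19) + (-7.08×10⁻⁶)/(0.893)] = -2.18×10⁵ V.

-2.18×10⁵ V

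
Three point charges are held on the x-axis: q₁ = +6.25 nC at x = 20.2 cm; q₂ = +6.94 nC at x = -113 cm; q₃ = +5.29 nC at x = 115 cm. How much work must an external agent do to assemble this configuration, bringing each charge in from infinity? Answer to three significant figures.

7.51×10⁻⁷ J

The assembly work is the sum of pairwise potential energies, U = Σ_{i<j} kqᵢqⱼ/rᵢⱼ.
Pair separations: r₁₂ = 1.33 m, r₁₃ = 0.948 m, r₂₃ = 2.28 m.
U = (2.93×10⁻⁷) + (3.14×10⁻⁷) + (1.45×10⁻⁷) = 7.51×10⁻⁷ J.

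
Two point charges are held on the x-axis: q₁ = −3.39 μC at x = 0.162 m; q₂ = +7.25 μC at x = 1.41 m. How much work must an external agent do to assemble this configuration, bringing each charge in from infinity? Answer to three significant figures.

The assembly work is the sum of pairwise potential energies, U = Σ_{i<j} kqᵢqⱼ/rᵢⱼ.
Pair separations: r₁₂ = 1.25 m.
U = (-0.177) = -0.177 J.

-0.177 J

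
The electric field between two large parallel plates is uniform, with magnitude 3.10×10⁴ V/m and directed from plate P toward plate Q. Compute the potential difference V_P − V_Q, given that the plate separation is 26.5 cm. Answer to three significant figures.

8220 V

In a uniform field, potential decreases in the direction of E: ΔV = −E·d for a displacement d parallel to E.
Going from Q to P is a displacement of 26.5 cm opposite to the field, so V_P − V_Q = +Ed = 8220 V.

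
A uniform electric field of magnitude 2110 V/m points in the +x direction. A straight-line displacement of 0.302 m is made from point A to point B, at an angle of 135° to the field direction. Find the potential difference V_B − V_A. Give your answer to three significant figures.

451 V

Only the component of displacement along E changes the potential: ΔV = −E·d·cosθ.
ΔV = −(2110 V/m)(0.302 m)cos135° = 451 V.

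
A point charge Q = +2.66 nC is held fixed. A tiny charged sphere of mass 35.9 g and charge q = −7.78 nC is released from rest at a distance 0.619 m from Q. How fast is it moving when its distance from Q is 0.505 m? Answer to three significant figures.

1.94×10⁻³ m/s

Only the electrostatic force acts, so mechanical energy is conserved: ½mv² = U₁ − U₂ = kQq(1/r₁ − 1/r₂).
U₁ − U₂ = (8.99×10⁹ N·m²/C²)(2.66×10⁻⁹ C)(-7.78×10⁻⁹ C)(1/0.619 − 1/0.505) = 6.78×10⁻⁸ J.
v = √(2·6.78×10⁻⁸/0.0359) = 1.94×10⁻³ m/s.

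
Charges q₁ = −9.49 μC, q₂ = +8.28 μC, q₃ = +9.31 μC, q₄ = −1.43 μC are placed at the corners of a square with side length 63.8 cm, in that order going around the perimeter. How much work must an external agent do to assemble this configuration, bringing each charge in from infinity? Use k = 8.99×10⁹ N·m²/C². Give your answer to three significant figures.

-1.02 J

The work to assemble the configuration equals its total potential energy, U = Σ kqᵢqⱼ/rᵢⱼ over all pairs.
The four side pairs have separation 0.638 m and the two diagonal pairs 0.902 m.
Summing all 6 pair terms gives U = -1.02 J.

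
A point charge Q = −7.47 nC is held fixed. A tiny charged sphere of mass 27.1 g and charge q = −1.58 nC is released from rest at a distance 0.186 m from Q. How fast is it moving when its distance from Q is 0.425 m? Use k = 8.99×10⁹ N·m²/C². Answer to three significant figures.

Only the electrostatic force acts, so mechanical energy is conserved: ½mv² = U₁ − U₂ = kQq(1/r₁ − 1/r₂).
U₁ − U₂ = (8.99×10⁹ N·m²/C²)(-7.47×10⁻⁹ C)(-1.58×10⁻⁹ C)(1/0.186 − 1/0.425) = 3.21×10⁻⁷ J.
v = √(2·3.21×10⁻⁷/0.0271) = 4.87×10⁻³ m/s.

4.87×10⁻³ m/s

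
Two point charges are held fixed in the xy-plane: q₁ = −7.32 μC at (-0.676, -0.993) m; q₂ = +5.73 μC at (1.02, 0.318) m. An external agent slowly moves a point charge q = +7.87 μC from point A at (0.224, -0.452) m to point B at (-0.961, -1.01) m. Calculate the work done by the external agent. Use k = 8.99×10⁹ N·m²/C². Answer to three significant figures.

For quasistatic motion the external work equals the change in potential energy: W_ext = qΔV = q(V_B − V_A).
At A: distances to the source charges are 1.05 m, 1.11 m; V_A = Σ kqᵢ/rᵢ = -1.62×10⁴ V.
At B: distances to the source charges are 0.286 m, 2.38 m; V_B = Σ kqᵢ/rᵢ = -2.09×10⁵ V.
ΔV = V_B − V_A = -1.93×10⁵ V.
W_ext = qΔV = (7.87×10⁻⁶ C)(-1.93×10⁵ V) = -1.52 J.

-1.52 J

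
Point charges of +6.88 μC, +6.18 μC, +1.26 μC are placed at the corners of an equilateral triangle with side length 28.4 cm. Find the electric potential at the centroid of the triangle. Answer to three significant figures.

7.85×10⁵ V

Electric potential is a scalar, so the contributions from each charge add algebraically: V = Σ kqᵢ/rᵢ.
The distance from each vertex to the centroid is a/√3 = 0.164 m.
V = k[(6.88×10⁻⁶)/(0.164) + (6.18×10⁻⁶)/(0.164) + (1.26×10⁻⁶)/(0.164)] = 7.85×10⁵ V.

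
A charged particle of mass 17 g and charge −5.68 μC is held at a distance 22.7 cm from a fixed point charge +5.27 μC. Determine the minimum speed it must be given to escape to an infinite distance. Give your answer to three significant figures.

11.8 m/s

To just escape, total mechanical energy must reach zero at infinity: ½mv²_min + U = 0, so ½mv²_min = −U = |kQq|/r.
|U| = |kQq|/r = (8.99×10⁹ N·m²/C²)(5.27×10⁻⁶)(5.68×10⁻⁶)/(0.227) = 1.19 J.
v_min = √(2|U|/m) = √(2·1.19/0.0170) = 11.8 m/s.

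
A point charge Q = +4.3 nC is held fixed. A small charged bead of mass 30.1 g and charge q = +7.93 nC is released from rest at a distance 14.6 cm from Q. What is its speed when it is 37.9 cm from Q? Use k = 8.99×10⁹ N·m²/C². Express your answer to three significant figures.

9.26×10⁻³ m/s

Only the electrostatic force acts, so mechanical energy is conserved: ½mv² = U₁ − U₂ = kQq(1/r₁ − 1/r₂).
U₁ − U₂ = (8.99×10⁹ N·m²/C²)(4.30×10⁻⁹ C)(7.93×10⁻⁹ C)(1/0.146 − 1/0.379) = 1.29×10⁻⁶ J.
v = √(2·1.29×10⁻⁶/0.0301) = 9.26×10⁻³ m/s.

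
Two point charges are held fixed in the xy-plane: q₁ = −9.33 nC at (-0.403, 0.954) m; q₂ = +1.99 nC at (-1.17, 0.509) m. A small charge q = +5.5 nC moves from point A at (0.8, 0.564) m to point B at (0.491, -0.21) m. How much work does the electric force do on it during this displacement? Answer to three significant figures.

The work done by the electric force is W_field = −ΔU = −q(V_B − V_A) = q(V_A − V_B).
At A: distances to the source charges are 1.26 m, 1.97 m; V_A = Σ kqᵢ/rᵢ = -57.2 V.
At B: distances to the source charges are 1.47 m, 1.81 m; V_B = Σ kqᵢ/rᵢ = -47.3 V.
ΔV = V_B − V_A = 9.98 V.
W_field = −qΔV = −(5.50×10⁻⁹ C)(9.98 V) = -5.49×10⁻⁸ J.

-5.49×10⁻⁸ J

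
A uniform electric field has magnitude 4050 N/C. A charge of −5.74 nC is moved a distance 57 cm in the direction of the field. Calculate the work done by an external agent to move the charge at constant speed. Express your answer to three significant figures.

The potential change for a displacement 57 cm in the direction of the field is ΔV = −Ed = -2310 V.
W_ext = qΔV = 1.33×10⁻⁵ J.

1.33×10⁻⁵ J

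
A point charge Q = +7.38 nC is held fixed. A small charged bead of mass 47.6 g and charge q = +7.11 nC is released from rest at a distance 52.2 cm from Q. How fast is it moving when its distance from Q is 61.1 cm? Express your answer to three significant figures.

2.35×10⁻³ m/s

Only the electrostatic force acts, so mechanical energy is conserved: ½mv² = U₁ − U₂ = kQq(1/r₁ − 1/r₂).
U₁ − U₂ = (8.99×10⁹ N·m²/C²)(7.38×10⁻⁹ C)(7.11×10⁻⁹ C)(1/0.522 − 1/0.611) = 1.32×10⁻⁷ J.
v = √(2·1.32×10⁻⁷/0.0476) = 2.35×10⁻³ m/s.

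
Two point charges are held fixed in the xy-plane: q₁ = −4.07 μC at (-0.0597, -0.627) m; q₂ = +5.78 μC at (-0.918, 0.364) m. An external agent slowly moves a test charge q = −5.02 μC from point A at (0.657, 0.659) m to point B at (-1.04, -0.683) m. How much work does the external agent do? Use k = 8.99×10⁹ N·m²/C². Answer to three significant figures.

-0.0224 J

For quasistatic motion the external work equals the change in potential energy: W_ext = qΔV = q(V_B − V_A).
At A: distances to the source charges are 1.47 m, 1.60 m; V_A = Σ kqᵢ/rᵢ = 7570 V.
At B: distances to the source charges are 0.982 m, 1.05 m; V_B = Σ kqᵢ/rᵢ = 1.20×10⁴ V.
ΔV = V_B − V_A = 4460 V.
W_ext = qΔV = (-5.02×10⁻⁶ C)(4460 V) = -0.0224 J.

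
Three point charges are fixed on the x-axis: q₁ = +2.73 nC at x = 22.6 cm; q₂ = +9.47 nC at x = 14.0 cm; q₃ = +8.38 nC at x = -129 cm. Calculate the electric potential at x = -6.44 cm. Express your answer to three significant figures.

562 V

The total potential is the scalar sum of each charge's contribution, V = Σ kqᵢ/rᵢ.
Distances from the field point to each charge: r₁ = 0.290 m, r₂ = 0.204 m, r₃ = 1.23 m.
V = k[(2.73×10⁻⁹)/(0.290) + (9.47×10⁻⁹)/(0.204) + (8.38×10⁻⁹)/(1.23)] = 562 V.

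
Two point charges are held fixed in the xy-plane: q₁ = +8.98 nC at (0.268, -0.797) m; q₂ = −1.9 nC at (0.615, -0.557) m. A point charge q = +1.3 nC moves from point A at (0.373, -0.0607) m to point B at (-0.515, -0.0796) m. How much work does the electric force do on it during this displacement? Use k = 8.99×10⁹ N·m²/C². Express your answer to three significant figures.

The work done by the electric force is W_field = −ΔU = −q(V_B − V_A) = q(V_A − V_B).
At A: distances to the source charges are 0.744 m, 0.552 m; V_A = Σ kqᵢ/rᵢ = 77.6 V.
At B: distances to the source charges are 1.06 m, 1.23 m; V_B = Σ kqᵢ/rᵢ = 62.1 V.
ΔV = V_B − V_A = -15.5 V.
W_field = −qΔV = −(1.30×10⁻⁹ C)(-15.5 V) = 2.02×10⁻⁸ J.

2.02×10⁻⁸ J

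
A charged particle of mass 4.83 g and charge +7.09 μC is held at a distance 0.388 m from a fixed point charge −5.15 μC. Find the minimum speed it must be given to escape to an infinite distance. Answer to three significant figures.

To just escape, total mechanical energy must reach zero at infinity: ½mv²_min + U = 0, so ½mv²_min = −U = |kQq|/r.
|U| = |kQq|/r = (8.99×10⁹ N·m²/C²)(5.15×10⁻⁶)(7.09×10⁻⁶)/(0.388) = 0.846 J.
v_min = √(2|U|/m) = √(2·0.846/4.83×10⁻³) = 18.7 m/s.

18.7 m/s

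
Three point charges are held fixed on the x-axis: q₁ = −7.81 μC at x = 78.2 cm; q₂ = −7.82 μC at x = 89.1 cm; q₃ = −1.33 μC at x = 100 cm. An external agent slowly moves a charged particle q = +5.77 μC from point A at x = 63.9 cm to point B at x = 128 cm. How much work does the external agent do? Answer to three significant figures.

2.53 J

For quasistatic motion the external work equals the change in potential energy: W_ext = qΔV = q(V_B − V_A).
At A: distances to the source charges are 0.143 m, 0.252 m, 0.361 m; V_A = Σ kqᵢ/rᵢ = -8.03×10⁵ V.
At B: distances to the source charges are 0.498 m, 0.389 m, 0.280 m; V_B = Σ kqᵢ/rᵢ = -3.64×10⁵ V.
ΔV = V_B − V_A = 4.39×10⁵ V.
W_ext = qΔV = (5.77×10⁻⁶ C)(4.39×10⁵ V) = 2.53 J.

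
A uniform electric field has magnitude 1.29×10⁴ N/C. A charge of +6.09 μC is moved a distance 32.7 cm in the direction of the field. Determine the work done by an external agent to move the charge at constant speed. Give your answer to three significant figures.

The potential change for a displacement 32.7 cm in the direction of the field is ΔV = −Ed = -4220 V.
W_ext = qΔV = -0.0257 J.

-0.0257 J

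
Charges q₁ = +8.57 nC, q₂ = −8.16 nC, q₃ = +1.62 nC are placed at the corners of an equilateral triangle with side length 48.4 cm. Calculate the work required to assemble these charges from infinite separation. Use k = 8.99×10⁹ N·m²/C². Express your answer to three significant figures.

The assembly work is the sum of pairwise potential energies, U = Σ_{i<j} kqᵢqⱼ/rᵢⱼ.
All three pair separations equal the side length, 0.484 m.
U = (-1.30×10⁻⁶) + (2.58×10⁻⁷) + (-2.46×10⁻⁷) = -1.29×10⁻⁶ J.

-1.29×10⁻⁶ J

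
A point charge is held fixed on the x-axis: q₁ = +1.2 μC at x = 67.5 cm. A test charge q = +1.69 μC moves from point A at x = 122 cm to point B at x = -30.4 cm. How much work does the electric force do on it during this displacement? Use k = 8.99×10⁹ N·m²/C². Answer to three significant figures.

The work done by the electric force is W_field = −ΔU = −q(V_B − V_A) = q(V_A − V_B).
At A: distance to the source charge is 0.545 m; V_A = kq₁/r = 1.98×10⁴ V.
At B: distance to the source charge is 0.979 m; V_B = kq₁/r = 1.10×10⁴ V.
ΔV = V_B − V_A = -8780 V.
W_field = −qΔV = −(1.69×10⁻⁶ C)(-8780 V) = 0.0148 J.

0.0148 J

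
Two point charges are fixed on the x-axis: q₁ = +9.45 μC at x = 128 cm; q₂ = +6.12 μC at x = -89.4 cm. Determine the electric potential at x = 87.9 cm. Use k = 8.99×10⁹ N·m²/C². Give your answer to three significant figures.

Electric potential is a scalar, so the contributions from each charge add algebraically: V = Σ kqᵢ/rᵢ.
Distances from the field point to each charge: r₁ = 0.401 m, r₂ = 1.77 m.
V = k[(9.45×10⁻⁶)/(0.401) + (6.12×10⁻⁶)/(1.77)] = 2.43×10⁵ V.

2.43×10⁵ V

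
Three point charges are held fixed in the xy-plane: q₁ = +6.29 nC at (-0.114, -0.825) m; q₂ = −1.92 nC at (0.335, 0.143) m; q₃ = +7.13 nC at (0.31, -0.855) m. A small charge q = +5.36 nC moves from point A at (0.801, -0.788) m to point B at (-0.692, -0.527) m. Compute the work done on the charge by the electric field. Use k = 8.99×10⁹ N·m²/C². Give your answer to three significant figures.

2.19×10⁻⁷ J

The work done by the electric force is W_field = −ΔU = −q(V_B − V_A) = q(V_A − V_B).
At A: distances to the source charges are 0.916 m, 1.04 m, 0.496 m; V_A = Σ kqᵢ/rᵢ = 175 V.
At B: distances to the source charges are 0.650 m, 1.23 m, 1.05 m; V_B = Σ kqᵢ/rᵢ = 134 V.
ΔV = V_B − V_A = -40.8 V.
W_field = −qΔV = −(5.36×10⁻⁹ C)(-40.8 V) = 2.19×10⁻⁷ J.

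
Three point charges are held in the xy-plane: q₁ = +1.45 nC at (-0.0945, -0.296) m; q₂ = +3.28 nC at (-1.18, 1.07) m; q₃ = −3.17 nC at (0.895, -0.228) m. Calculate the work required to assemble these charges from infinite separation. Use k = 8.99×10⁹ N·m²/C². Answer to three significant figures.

The work to assemble the configuration equals its total potential energy, U = Σ kqᵢqⱼ/rᵢⱼ over all pairs.
Pair separations: r₁₂ = 1.74 m, r₁₃ = 0.992 m, r₂₃ = 2.45 m.
U = (2.45×10⁻⁸) + (-4.17×10⁻⁸) + (-3.82×10⁻⁸) = -5.53×10⁻⁸ J.

-5.53×10⁻⁸ J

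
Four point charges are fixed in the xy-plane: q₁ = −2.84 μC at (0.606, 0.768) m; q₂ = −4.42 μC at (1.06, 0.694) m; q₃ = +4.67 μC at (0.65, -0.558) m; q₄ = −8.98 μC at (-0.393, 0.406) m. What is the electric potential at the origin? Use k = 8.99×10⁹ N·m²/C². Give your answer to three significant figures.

-1.51×10⁵ V

The total potential is the scalar sum of each charge's contribution, V = Σ kqᵢ/rᵢ.
Distances from the field point to each charge: r₁ = 0.978 m, r₂ = 1.27 m, r₃ = 0.857 m, r₄ = 0.565 m.
V = k[(-2.84×10⁻⁶)/(0.978) + (-4.42×10⁻⁶)/(1.27) + (4.67×10⁻⁶)/(0.857) + (-8.98×10⁻⁶)/(0.565)] = -1.51×10⁵ V.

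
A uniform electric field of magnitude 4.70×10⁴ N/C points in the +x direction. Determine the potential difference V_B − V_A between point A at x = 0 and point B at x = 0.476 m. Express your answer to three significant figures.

In a uniform field, potential decreases in the direction of E: V_B − V_A = −E·Δx.
V_B − V_A = −(4.70×10⁴ V/m)(0.476 m) = -2.24×10⁴ V.

-2.24×10⁴ V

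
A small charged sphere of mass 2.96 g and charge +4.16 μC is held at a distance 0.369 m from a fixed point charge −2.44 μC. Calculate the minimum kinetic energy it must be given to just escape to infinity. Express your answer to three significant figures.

To just escape, total mechanical energy must reach zero at infinity: ½mv²_min + U = 0, so ½mv²_min = −U = |kQq|/r.
|U| = |kQq|/r = (8.99×10⁹ N·m²/C²)(2.44×10⁻⁶)(4.16×10⁻⁶)/(0.369) = 0.247 J.

0.247 J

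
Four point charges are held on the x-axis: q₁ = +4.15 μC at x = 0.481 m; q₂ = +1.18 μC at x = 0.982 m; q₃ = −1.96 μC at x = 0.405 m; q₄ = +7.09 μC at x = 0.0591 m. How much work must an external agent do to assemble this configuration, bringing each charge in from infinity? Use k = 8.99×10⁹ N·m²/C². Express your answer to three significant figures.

The assembly work is the sum of pairwise potential energies, U = Σ_{i<j} kqᵢqⱼ/rᵢⱼ.
Pair separations: r₁₂ = 0.501 m, r₁₃ = 0.0760 m, r₁₄ = 0.422 m, r₂₃ = 0.577 m, r₂₄ = 0.923 m, r₃₄ = 0.346 m.
Summing all 6 pair terms gives U = -0.563 J.

-0.563 J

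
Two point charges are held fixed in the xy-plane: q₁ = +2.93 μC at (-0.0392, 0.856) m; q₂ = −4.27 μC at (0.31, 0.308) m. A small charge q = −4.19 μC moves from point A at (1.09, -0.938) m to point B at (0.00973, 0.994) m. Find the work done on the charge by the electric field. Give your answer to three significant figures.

The work done by the electric force is W_field = −ΔU = −q(V_B − V_A) = q(V_A − V_B).
At A: distances to the source charges are 2.12 m, 1.47 m; V_A = Σ kqᵢ/rᵢ = -1.37×10⁴ V.
At B: distances to the source charges are 0.146 m, 0.749 m; V_B = Σ kqᵢ/rᵢ = 1.29×10⁵ V.
ΔV = V_B − V_A = 1.42×10⁵ V.
W_field = −qΔV = −(-4.19×10⁻⁶ C)(1.42×10⁵ V) = 0.596 J.

0.596 J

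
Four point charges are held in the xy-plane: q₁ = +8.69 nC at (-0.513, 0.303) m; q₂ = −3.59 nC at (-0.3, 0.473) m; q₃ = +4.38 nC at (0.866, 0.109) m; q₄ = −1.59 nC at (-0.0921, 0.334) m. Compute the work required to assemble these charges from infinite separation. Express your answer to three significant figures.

The work to assemble the configuration equals its total potential energy, U = Σ kqᵢqⱼ/rᵢⱼ over all pairs.
Pair separations: r₁₂ = 0.273 m, r₁₃ = 1.39 m, r₁₄ = 0.422 m, r₂₃ = 1.22 m, r₂₄ = 0.250 m, r₃₄ = 0.984 m.
Summing all 6 pair terms gives U = -1.05×10⁻⁶ J.

-1.05×10⁻⁶ J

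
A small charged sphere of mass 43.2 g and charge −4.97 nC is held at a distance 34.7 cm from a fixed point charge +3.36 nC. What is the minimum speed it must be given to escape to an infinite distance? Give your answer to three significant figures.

4.48×10⁻³ m/s

To just escape, total mechanical energy must reach zero at infinity: ½mv²_min + U = 0, so ½mv²_min = −U = |kQq|/r.
|U| = |kQq|/r = (8.99×10⁹ N·m²/C²)(3.36×10⁻⁹)(4.97×10⁻⁹)/(0.347) = 4.33×10⁻⁷ J.
v_min = √(2|U|/m) = √(2·4.33×10⁻⁷/0.0432) = 4.48×10⁻³ m/s.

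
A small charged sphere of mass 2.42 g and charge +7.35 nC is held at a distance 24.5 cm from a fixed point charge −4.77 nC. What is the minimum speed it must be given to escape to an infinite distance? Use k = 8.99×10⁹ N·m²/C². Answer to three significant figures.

0.0326 m/s

To just escape, total mechanical energy must reach zero at infinity: ½mv²_min + U = 0, so ½mv²_min = −U = |kQq|/r.
|U| = |kQq|/r = (8.99×10⁹ N·m²/C²)(4.77×10⁻⁹)(7.35×10⁻⁹)/(0.245) = 1.29×10⁻⁶ J.
v_min = √(2|U|/m) = √(2·1.29×10⁻⁶/2.42×10⁻³) = 0.0326 m/s.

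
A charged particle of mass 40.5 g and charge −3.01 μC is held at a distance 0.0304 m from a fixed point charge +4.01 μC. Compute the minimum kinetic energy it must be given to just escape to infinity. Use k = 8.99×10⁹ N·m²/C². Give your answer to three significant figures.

3.57 J

To just escape, total mechanical energy must reach zero at infinity: ½mv²_min + U = 0, so ½mv²_min = −U = |kQq|/r.
|U| = |kQq|/r = (8.99×10⁹ N·m²/C²)(4.01×10⁻⁶)(3.01×10⁻⁶)/(0.0304) = 3.57 J.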